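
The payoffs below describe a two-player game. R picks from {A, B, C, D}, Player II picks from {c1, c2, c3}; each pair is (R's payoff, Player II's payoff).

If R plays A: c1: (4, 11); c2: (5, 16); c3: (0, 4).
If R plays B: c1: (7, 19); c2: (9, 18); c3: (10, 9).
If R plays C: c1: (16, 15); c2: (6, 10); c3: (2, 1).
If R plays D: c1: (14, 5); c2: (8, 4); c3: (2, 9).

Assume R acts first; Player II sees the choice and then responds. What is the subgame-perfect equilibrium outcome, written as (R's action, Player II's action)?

Work backward from Player II's decision.
- A: Player II compares 11, 16, 4 and picks c2; R would get 5.
- B: Player II compares 19, 18, 9 and picks c1; R would get 7.
- C: Player II compares 15, 10, 1 and picks c1; R would get 16.
- D: Player II compares 5, 4, 9 and picks c3; R would get 2.
Maximizing over 5, 7, 16, 2, R chooses C. Subgame-perfect outcome: (C, c1) with payoffs (16, 15).

(C, c1)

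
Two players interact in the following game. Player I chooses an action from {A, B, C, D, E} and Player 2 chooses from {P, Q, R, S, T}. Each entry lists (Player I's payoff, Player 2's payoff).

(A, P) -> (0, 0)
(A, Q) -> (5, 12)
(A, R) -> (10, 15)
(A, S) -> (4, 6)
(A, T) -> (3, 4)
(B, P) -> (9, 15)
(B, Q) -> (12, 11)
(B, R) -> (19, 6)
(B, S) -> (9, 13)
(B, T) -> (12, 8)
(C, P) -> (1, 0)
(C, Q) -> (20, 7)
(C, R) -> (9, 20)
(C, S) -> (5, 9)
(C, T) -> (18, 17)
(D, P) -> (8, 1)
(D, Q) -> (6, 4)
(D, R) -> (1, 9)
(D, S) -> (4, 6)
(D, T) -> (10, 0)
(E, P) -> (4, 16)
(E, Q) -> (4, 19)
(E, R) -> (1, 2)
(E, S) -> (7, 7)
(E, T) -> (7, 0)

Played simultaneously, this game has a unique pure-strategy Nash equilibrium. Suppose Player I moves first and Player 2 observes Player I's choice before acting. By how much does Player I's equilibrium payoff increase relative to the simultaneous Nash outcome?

Work backward from Player 2's decision.
- A → Player 2 plays R (best of 0, 12, 15, 6, 4); Player I gets 10.
- B → Player 2 plays P (best of 15, 11, 6, 13, 8); Player I gets 9.
- C → Player 2 plays R (best of 0, 7, 20, 9, 17); Player I gets 9.
- D → Player 2 plays R (best of 1, 4, 9, 6, 0); Player I gets 1.
- E → Player 2 plays Q (best of 16, 19, 2, 7, 0); Player I gets 4.
Among 10, 9, 9, 1, 4, the best is 10 at A. Subgame-perfect outcome: (A, R) with payoffs (10, 15).
Now find the simultaneous Nash equilibrium.
Player I's best replies: P→B; Q→C; R→B; S→B; T→C.
Player 2's best replies: A→R; B→P; C→R; D→R; E→Q.
The unique mutual best reply is (B, P), giving (9, 15).
Player I's commitment gain: 10 − 9 = 1.

1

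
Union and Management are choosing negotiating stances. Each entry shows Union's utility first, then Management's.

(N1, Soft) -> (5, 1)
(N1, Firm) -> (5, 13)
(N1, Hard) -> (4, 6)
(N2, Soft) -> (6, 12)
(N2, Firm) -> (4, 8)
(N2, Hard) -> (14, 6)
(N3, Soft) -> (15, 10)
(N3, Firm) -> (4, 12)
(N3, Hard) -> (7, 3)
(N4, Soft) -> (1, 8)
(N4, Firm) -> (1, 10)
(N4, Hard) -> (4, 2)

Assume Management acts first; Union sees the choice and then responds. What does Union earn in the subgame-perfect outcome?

5

Solve by backward induction (Management leads).
- Soft → Union plays N3 (best of 5, 6, 15, 1); Management gets 10.
- Firm → Union plays N1 (best of 5, 4, 4, 1); Management gets 13.
- Hard → Union plays N2 (best of 4, 14, 7, 4); Management gets 6.
Maximizing over 10, 13, 6, Management chooses Firm. Subgame-perfect outcome: (N1, Firm) with payoffs (5, 13).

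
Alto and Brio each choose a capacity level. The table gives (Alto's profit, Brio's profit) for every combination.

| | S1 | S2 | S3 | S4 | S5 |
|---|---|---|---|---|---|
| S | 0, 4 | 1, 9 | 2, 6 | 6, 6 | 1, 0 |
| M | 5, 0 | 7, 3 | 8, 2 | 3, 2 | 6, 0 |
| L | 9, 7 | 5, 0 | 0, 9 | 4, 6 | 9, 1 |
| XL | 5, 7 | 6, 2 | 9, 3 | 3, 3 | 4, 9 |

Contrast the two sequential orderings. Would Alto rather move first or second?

If Alto leads: Brio's best replies are S→S2, M→S2, L→S3, XL→S5; Alto's induced payoffs 1, 7, 0, 4; outcome (M, S2), payoffs (7, 3).
If Brio leads: Alto's best replies are S1→L, S2→M, S3→XL, S4→S, S5→L; Brio's induced payoffs 7, 3, 3, 6, 1; outcome (L, S1), payoffs (9, 7).
Alto gets 7 moving first and 9 moving second, so Alto prefers to move second.

second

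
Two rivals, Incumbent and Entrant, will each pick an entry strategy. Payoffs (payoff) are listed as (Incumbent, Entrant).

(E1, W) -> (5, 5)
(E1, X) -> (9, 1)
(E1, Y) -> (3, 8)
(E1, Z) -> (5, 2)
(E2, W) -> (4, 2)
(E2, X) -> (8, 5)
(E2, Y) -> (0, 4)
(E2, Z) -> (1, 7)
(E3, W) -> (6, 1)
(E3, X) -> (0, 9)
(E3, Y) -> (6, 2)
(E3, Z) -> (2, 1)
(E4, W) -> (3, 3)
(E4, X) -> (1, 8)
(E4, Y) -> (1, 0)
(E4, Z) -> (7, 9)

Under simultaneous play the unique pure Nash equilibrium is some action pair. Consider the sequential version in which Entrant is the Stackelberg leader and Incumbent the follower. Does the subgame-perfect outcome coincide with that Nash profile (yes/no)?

Solve by backward induction (Entrant leads).
- W: BR = E3, leader payoff 1.
- X: BR = E1, leader payoff 1.
- Y: BR = E3, leader payoff 2.
- Z: BR = E4, leader payoff 9.
Maximizing over 1, 1, 2, 9, Entrant chooses Z. Subgame-perfect outcome: (E4, Z) with payoffs (7, 9).
Now find the simultaneous Nash equilibrium.
Incumbent's best replies: W→E3; X→E1; Y→E3; Z→E4.
Entrant's best replies: E1→Y; E2→Z; E3→X; E4→Z.
The unique mutual best reply is (E4, Z), giving (7, 9).
Sequential outcome (E4, Z) coincides with the Nash profile (E4, Z).

yes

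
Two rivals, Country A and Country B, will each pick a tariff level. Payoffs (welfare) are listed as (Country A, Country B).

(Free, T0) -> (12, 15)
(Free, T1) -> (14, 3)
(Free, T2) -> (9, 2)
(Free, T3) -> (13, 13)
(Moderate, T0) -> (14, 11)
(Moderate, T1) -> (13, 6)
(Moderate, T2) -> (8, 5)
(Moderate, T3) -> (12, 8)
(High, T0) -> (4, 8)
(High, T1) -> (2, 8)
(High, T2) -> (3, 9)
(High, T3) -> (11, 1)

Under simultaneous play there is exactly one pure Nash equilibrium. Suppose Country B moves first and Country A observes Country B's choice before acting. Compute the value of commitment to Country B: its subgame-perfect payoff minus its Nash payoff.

2

Backward induction with Country B moving first.
- T0 → Country A plays Moderate (best of 12, 14, 4); Country B gets 11.
- T1 → Country A plays Free (best of 14, 13, 2); Country B gets 3.
- T2 → Country A plays Free (best of 9, 8, 3); Country B gets 2.
- T3 → Country A plays Free (best of 13, 12, 11); Country B gets 13.
Country B's induced payoffs are 11, 3, 2, 13, so Country B commits to T3. Subgame-perfect outcome: (Free, T3) with payoffs (13, 13).
Now find the simultaneous Nash equilibrium.
Country A's best replies: T0→Moderate; T1→Free; T2→Free; T3→Free.
Country B's best replies: Free→T0; Moderate→T0; High→T2.
Only (Moderate, T0) has each player best-responding; Nash payoffs (14, 11).
Country B's commitment gain: 13 − 11 = 2.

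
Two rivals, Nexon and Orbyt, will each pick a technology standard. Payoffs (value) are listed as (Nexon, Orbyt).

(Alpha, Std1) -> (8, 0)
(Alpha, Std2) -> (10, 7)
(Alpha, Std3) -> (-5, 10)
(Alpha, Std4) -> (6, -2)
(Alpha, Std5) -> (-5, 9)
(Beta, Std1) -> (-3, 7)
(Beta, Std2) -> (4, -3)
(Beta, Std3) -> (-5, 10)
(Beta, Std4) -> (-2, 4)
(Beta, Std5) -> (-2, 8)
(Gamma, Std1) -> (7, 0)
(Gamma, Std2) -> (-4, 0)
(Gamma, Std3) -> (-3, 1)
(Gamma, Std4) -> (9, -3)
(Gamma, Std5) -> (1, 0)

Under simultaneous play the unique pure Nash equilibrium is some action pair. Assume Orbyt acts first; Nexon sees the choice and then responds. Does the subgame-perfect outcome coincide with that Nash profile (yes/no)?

Solve by backward induction (Orbyt leads).
- Std1: Nexon compares 8, -3, 7 and picks Alpha; Orbyt would get 0.
- Std2: Nexon compares 10, 4, -4 and picks Alpha; Orbyt would get 7.
- Std3: Nexon compares -5, -5, -3 and picks Gamma; Orbyt would get 1.
- Std4: Nexon compares 6, -2, 9 and picks Gamma; Orbyt would get -3.
- Std5: Nexon compares -5, -2, 1 and picks Gamma; Orbyt would get 0.
Maximizing over 0, 7, 1, -3, 0, Orbyt chooses Std2. Subgame-perfect outcome: (Alpha, Std2) with payoffs (10, 7).
For the simultaneous game, intersect best replies.
Nexon's best replies: Std1→Alpha; Std2→Alpha; Std3→Gamma; Std4→Gamma; Std5→Gamma.
Orbyt's best replies: Alpha→Std3; Beta→Std3; Gamma→Std3.
The unique mutual best reply is (Gamma, Std3), giving (-3, 1).
Sequential outcome (Alpha, Std2) differs from the Nash profile (Gamma, Std3).

no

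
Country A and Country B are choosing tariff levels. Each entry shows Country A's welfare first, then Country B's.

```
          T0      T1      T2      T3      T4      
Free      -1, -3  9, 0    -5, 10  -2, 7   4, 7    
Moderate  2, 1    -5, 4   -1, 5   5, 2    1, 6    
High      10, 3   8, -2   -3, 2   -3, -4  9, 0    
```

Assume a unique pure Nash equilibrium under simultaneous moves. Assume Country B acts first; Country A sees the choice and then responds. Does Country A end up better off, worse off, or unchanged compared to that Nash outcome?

worse off

Solve by backward induction (Country B leads).
- T0: Country A compares -1, 2, 10 and picks High; Country B would get 3.
- T1: Country A compares 9, -5, 8 and picks Free; Country B would get 0.
- T2: Country A compares -5, -1, -3 and picks Moderate; Country B would get 5.
- T3: Country A compares -2, 5, -3 and picks Moderate; Country B would get 2.
- T4: Country A compares 4, 1, 9 and picks High; Country B would get 0.
Among 3, 0, 5, 2, 0, the best is 5 at T2. Subgame-perfect outcome: (Moderate, T2) with payoffs (-1, 5).
For the simultaneous game, intersect best replies.
Country A's best replies: T0→High; T1→Free; T2→Moderate; T3→Moderate; T4→High.
Country B's best replies: Free→T2; Moderate→T4; High→T0.
The unique mutual best reply is (High, T0), giving (10, 3).
Country A earns -1 sequentially versus 10 at the Nash outcome: worse off.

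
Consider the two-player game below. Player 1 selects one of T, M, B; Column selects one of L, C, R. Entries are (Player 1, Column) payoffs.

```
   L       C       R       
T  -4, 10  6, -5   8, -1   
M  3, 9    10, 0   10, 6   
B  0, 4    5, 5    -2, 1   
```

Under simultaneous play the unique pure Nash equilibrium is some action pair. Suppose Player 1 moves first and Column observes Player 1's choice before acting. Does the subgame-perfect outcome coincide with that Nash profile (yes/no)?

no

Solve by backward induction (Player 1 leads).
- T → Column plays L (best of 10, -5, -1); Player 1 gets -4.
- M → Column plays L (best of 9, 0, 6); Player 1 gets 3.
- B → Column plays C (best of 4, 5, 1); Player 1 gets 5.
Maximizing over -4, 3, 5, Player 1 chooses B. Subgame-perfect outcome: (B, C) with payoffs (5, 5).
For the simultaneous game, intersect best replies.
Player 1's best replies: L→M; C→M; R→M.
Column's best replies: T→L; M→L; B→C.
The unique mutual best reply is (M, L), giving (3, 9).
Sequential outcome (B, C) differs from the Nash profile (M, L).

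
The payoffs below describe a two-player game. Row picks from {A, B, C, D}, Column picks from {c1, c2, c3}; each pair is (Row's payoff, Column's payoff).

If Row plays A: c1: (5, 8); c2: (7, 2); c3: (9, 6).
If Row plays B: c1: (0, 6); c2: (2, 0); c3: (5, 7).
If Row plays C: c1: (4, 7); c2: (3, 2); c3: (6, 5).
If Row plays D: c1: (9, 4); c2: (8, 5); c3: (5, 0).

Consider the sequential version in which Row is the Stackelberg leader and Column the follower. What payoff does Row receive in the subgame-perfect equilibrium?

Solve by backward induction (Row leads).
- A: BR = c1, leader payoff 5.
- B: BR = c3, leader payoff 5.
- C: BR = c1, leader payoff 4.
- D: BR = c2, leader payoff 8.
Row's induced payoffs are 5, 5, 4, 8, so Row commits to D. Subgame-perfect outcome: (D, c2) with payoffs (8, 5).

8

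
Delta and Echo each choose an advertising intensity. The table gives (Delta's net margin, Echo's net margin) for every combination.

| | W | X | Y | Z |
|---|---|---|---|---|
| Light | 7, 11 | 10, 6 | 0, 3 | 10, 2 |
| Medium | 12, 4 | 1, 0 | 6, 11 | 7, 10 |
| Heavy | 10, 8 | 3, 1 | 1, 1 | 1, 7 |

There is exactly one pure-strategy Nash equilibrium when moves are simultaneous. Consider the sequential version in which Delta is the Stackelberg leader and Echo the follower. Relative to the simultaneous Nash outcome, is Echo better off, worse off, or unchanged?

worse off

Work backward from Echo's decision.
- Light: BR = W, leader payoff 7.
- Medium: BR = Y, leader payoff 6.
- Heavy: BR = W, leader payoff 10.
Maximizing over 7, 6, 10, Delta chooses Heavy. Subgame-perfect outcome: (Heavy, W) with payoffs (10, 8).
For the simultaneous game, intersect best replies.
Delta's best replies: W→Medium; X→Light; Y→Medium; Z→Light.
Echo's best replies: Light→W; Medium→Y; Heavy→W.
Only (Medium, Y) has each player best-responding; Nash payoffs (6, 11).
Echo earns 8 sequentially versus 11 at the Nash outcome: worse off.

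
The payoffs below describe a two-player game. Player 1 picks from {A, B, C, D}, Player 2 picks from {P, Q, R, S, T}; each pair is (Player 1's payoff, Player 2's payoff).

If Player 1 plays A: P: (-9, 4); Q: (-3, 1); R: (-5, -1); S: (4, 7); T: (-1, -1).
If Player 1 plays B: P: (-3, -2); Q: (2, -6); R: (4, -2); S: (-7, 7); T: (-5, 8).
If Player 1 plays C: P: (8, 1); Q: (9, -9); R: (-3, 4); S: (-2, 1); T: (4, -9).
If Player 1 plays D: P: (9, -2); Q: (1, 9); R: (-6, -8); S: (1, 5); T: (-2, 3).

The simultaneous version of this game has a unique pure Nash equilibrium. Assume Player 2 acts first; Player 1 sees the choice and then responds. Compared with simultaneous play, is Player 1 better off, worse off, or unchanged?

Solve by backward induction (Player 2 leads).
- P → Player 1 plays D (best of -9, -3, 8, 9); Player 2 gets -2.
- Q → Player 1 plays C (best of -3, 2, 9, 1); Player 2 gets -9.
- R → Player 1 plays B (best of -5, 4, -3, -6); Player 2 gets -2.
- S → Player 1 plays A (best of 4, -7, -2, 1); Player 2 gets 7.
- T → Player 1 plays C (best of -1, -5, 4, -2); Player 2 gets -9.
Player 2's induced payoffs are -2, -9, -2, 7, -9, so Player 2 commits to S. Subgame-perfect outcome: (A, S) with payoffs (4, 7).
Under simultaneous play:
Player 1's best replies: P→D; Q→C; R→B; S→A; T→C.
Player 2's best replies: A→S; B→T; C→R; D→Q.
The unique mutual best reply is (A, S), giving (4, 7).
Player 1 earns 4 sequentially versus 4 at the Nash outcome: unchanged.

unchanged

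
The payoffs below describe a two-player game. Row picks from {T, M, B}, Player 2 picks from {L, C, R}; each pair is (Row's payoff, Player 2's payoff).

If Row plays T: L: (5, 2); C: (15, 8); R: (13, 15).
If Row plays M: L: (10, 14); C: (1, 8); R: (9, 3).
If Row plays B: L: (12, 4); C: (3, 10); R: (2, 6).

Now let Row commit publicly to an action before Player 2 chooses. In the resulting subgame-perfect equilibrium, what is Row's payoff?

13

Player 2 best-responds to each possible Row move:
- T: BR = R, leader payoff 13.
- M: BR = L, leader payoff 10.
- B: BR = C, leader payoff 3.
Maximizing over 13, 10, 3, Row chooses T. Subgame-perfect outcome: (T, R) with payoffs (13, 15).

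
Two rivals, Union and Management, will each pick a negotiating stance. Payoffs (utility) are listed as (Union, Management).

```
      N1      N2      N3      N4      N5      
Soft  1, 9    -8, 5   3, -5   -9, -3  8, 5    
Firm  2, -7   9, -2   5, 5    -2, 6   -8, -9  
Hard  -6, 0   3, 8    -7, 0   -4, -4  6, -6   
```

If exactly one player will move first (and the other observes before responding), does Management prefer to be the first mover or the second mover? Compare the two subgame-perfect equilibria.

second

If Union leads: Management's best replies are Soft→N1, Firm→N4, Hard→N2; Union's induced payoffs 1, -2, 3; outcome (Hard, N2), payoffs (3, 8).
If Management leads: Union's best replies are N1→Firm, N2→Firm, N3→Firm, N4→Firm, N5→Soft; Management's induced payoffs -7, -2, 5, 6, 5; outcome (Firm, N4), payoffs (-2, 6).
Management gets 6 moving first and 8 moving second, so Management prefers to move second.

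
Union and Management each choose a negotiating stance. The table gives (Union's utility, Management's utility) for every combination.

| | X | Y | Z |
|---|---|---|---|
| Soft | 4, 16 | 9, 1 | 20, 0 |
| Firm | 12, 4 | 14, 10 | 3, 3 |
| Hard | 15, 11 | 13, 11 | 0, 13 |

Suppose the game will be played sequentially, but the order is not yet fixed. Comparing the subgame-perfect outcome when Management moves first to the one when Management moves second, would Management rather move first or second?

If Union leads: Management's best replies are Soft→X, Firm→Y, Hard→Z; Union's induced payoffs 4, 14, 0; outcome (Firm, Y), payoffs (14, 10).
If Management leads: Union's best replies are X→Hard, Y→Firm, Z→Soft; Management's induced payoffs 11, 10, 0; outcome (Hard, X), payoffs (15, 11).
Management gets 11 moving first and 10 moving second, so Management prefers to move first.

first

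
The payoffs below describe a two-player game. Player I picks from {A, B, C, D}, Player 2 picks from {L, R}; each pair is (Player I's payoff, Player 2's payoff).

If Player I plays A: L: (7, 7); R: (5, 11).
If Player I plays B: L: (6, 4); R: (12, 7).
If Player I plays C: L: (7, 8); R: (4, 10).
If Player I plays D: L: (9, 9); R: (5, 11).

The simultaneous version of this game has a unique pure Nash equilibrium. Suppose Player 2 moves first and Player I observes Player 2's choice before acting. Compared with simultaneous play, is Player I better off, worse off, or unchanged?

worse off

Solve by backward induction (Player 2 leads).
- L → Player I plays D (best of 7, 6, 7, 9); Player 2 gets 9.
- R → Player I plays B (best of 5, 12, 4, 5); Player 2 gets 7.
Player 2's induced payoffs are 9, 7, so Player 2 commits to L. Subgame-perfect outcome: (D, L) with payoffs (9, 9).
For the simultaneous game, intersect best replies.
Player I's best replies: L→D; R→B.
Player 2's best replies: A→R; B→R; C→R; D→R.
Only (B, R) has each player best-responding; Nash payoffs (12, 7).
Player I earns 9 sequentially versus 12 at the Nash outcome: worse off.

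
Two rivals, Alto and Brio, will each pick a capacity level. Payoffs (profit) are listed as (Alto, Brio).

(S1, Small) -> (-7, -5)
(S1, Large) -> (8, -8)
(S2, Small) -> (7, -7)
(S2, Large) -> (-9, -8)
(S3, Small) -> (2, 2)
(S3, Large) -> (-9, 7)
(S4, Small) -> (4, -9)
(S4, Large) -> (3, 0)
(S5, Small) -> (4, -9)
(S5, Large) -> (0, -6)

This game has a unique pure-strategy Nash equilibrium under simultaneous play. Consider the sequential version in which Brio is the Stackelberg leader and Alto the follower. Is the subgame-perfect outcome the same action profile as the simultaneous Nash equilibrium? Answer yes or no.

yes

Solve by backward induction (Brio leads).
- Small: Alto compares -7, 7, 2, 4, 4 and picks S2; Brio would get -7.
- Large: Alto compares 8, -9, -9, 3, 0 and picks S1; Brio would get -8.
Among -7, -8, the best is -7 at Small. Subgame-perfect outcome: (S2, Small) with payoffs (7, -7).
Under simultaneous play:
Alto's best replies: Small→S2; Large→S1.
Brio's best replies: S1→Small; S2→Small; S3→Large; S4→Large; S5→Large.
The unique mutual best reply is (S2, Small), giving (7, -7).
Sequential outcome (S2, Small) coincides with the Nash profile (S2, Small).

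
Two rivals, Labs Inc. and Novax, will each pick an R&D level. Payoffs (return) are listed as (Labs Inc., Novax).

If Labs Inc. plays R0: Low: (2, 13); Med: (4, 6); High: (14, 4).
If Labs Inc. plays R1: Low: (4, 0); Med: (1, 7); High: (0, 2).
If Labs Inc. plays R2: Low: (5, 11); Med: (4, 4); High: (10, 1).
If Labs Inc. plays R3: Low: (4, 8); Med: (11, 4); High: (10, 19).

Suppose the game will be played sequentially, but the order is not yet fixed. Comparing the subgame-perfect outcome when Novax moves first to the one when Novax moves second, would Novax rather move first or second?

If Labs Inc. leads: Novax's best replies are R0→Low, R1→Med, R2→Low, R3→High; Labs Inc.'s induced payoffs 2, 1, 5, 10; outcome (R3, High), payoffs (10, 19).
If Novax leads: Labs Inc.'s best replies are Low→R2, Med→R3, High→R0; Novax's induced payoffs 11, 4, 4; outcome (R2, Low), payoffs (5, 11).
Novax gets 11 moving first and 19 moving second, so Novax prefers to move second.

second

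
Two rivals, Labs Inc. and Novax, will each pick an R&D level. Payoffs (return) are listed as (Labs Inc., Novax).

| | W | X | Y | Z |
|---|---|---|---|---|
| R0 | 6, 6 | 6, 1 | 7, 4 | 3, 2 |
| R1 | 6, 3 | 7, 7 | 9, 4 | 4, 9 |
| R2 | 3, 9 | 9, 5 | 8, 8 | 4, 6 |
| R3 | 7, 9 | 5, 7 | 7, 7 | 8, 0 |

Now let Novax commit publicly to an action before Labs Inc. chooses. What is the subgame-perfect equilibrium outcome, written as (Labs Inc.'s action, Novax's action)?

Work backward from Labs Inc.'s decision.
- W: Labs Inc. compares 6, 6, 3, 7 and picks R3; Novax would get 9.
- X: Labs Inc. compares 6, 7, 9, 5 and picks R2; Novax would get 5.
- Y: Labs Inc. compares 7, 9, 8, 7 and picks R1; Novax would get 4.
- Z: Labs Inc. compares 3, 4, 4, 8 and picks R3; Novax would get 0.
Among 9, 5, 4, 0, the best is 9 at W. Subgame-perfect outcome: (R3, W) with payoffs (7, 9).

(R3, W)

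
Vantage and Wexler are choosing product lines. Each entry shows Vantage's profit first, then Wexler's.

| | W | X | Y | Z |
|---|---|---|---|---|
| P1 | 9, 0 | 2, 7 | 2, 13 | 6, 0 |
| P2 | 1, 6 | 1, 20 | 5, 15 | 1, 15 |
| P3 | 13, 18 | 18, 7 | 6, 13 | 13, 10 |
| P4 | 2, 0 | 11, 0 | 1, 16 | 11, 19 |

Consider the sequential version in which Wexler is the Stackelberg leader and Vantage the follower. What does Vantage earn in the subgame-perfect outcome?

Work backward from Vantage's decision.
- W → Vantage plays P3 (best of 9, 1, 13, 2); Wexler gets 18.
- X → Vantage plays P3 (best of 2, 1, 18, 11); Wexler gets 7.
- Y → Vantage plays P3 (best of 2, 5, 6, 1); Wexler gets 13.
- Z → Vantage plays P3 (best of 6, 1, 13, 11); Wexler gets 10.
Wexler's induced payoffs are 18, 7, 13, 10, so Wexler commits to W. Subgame-perfect outcome: (P3, W) with payoffs (13, 18).

13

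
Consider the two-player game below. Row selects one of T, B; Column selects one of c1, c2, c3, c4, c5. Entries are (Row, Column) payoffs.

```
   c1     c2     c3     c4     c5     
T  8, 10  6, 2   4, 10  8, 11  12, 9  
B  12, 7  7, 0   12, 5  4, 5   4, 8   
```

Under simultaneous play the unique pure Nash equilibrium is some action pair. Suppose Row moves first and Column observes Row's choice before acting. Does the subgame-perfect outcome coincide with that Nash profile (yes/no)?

Column best-responds to each possible Row move:
- T → Column plays c4 (best of 10, 2, 10, 11, 9); Row gets 8.
- B → Column plays c5 (best of 7, 0, 5, 5, 8); Row gets 4.
Maximizing over 8, 4, Row chooses T. Subgame-perfect outcome: (T, c4) with payoffs (8, 11).
Under simultaneous play:
Row's best replies: c1→B; c2→B; c3→B; c4→T; c5→T.
Column's best replies: T→c4; B→c5.
The unique mutual best reply is (T, c4), giving (8, 11).
Sequential outcome (T, c4) coincides with the Nash profile (T, c4).

yes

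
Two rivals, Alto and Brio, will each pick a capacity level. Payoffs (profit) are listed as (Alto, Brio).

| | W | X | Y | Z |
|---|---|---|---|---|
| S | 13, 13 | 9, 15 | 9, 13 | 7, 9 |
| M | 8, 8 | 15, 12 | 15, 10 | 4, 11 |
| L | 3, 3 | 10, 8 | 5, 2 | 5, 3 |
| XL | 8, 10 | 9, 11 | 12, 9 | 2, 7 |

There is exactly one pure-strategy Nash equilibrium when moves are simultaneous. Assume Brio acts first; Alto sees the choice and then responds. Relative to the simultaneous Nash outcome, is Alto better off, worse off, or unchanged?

Work backward from Alto's decision.
- W: BR = S, leader payoff 13.
- X: BR = M, leader payoff 12.
- Y: BR = M, leader payoff 10.
- Z: BR = S, leader payoff 9.
Maximizing over 13, 12, 10, 9, Brio chooses W. Subgame-perfect outcome: (S, W) with payoffs (13, 13).
Now find the simultaneous Nash equilibrium.
Alto's best replies: W→S; X→M; Y→M; Z→S.
Brio's best replies: S→X; M→X; L→X; XL→X.
The unique mutual best reply is (M, X), giving (15, 12).
Alto earns 13 sequentially versus 15 at the Nash outcome: worse off.

worse off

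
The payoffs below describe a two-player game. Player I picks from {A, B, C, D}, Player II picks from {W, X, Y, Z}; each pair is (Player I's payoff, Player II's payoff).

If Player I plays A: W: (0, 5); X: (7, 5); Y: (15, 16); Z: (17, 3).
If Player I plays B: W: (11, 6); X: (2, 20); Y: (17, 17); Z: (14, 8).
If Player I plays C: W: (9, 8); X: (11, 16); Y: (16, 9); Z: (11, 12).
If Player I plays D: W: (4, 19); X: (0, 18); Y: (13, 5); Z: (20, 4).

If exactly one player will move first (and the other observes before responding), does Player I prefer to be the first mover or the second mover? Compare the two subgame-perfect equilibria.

second

If Player I leads: Player II's best replies are A→Y, B→X, C→X, D→W; Player I's induced payoffs 15, 2, 11, 4; outcome (A, Y), payoffs (15, 16).
If Player II leads: Player I's best replies are W→B, X→C, Y→B, Z→D; Player II's induced payoffs 6, 16, 17, 4; outcome (B, Y), payoffs (17, 17).
Player I gets 15 moving first and 17 moving second, so Player I prefers to move second.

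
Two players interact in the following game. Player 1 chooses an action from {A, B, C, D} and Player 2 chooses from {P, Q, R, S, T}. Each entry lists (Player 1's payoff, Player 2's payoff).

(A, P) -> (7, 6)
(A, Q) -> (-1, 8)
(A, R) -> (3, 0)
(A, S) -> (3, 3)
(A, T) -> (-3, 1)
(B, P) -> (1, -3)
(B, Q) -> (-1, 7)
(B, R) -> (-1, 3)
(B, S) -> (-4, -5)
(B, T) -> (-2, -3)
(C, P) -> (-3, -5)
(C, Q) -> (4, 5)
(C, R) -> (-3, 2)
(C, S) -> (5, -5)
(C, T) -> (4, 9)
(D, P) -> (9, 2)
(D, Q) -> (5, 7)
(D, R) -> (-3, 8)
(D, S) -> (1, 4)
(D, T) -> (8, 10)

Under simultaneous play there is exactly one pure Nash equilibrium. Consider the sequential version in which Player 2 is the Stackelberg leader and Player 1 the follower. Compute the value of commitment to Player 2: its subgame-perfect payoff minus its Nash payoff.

0

Work backward from Player 1's decision.
- P → Player 1 plays D (best of 7, 1, -3, 9); Player 2 gets 2.
- Q → Player 1 plays D (best of -1, -1, 4, 5); Player 2 gets 7.
- R → Player 1 plays A (best of 3, -1, -3, -3); Player 2 gets 0.
- S → Player 1 plays C (best of 3, -4, 5, 1); Player 2 gets -5.
- T → Player 1 plays D (best of -3, -2, 4, 8); Player 2 gets 10.
Maximizing over 2, 7, 0, -5, 10, Player 2 chooses T. Subgame-perfect outcome: (D, T) with payoffs (8, 10).
Under simultaneous play:
Player 1's best replies: P→D; Q→D; R→A; S→C; T→D.
Player 2's best replies: A→Q; B→Q; C→T; D→T.
The unique mutual best reply is (D, T), giving (8, 10).
Player 2's commitment gain: 10 − 10 = 0.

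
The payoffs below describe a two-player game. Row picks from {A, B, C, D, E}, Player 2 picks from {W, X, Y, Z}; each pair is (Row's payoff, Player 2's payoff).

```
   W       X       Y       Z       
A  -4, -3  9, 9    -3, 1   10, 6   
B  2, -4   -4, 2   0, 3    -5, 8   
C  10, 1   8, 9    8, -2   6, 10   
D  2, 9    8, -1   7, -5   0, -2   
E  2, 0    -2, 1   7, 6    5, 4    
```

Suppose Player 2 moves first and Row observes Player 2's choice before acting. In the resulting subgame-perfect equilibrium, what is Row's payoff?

9

Work backward from Row's decision.
- W: Row compares -4, 2, 10, 2, 2 and picks C; Player 2 would get 1.
- X: Row compares 9, -4, 8, 8, -2 and picks A; Player 2 would get 9.
- Y: Row compares -3, 0, 8, 7, 7 and picks C; Player 2 would get -2.
- Z: Row compares 10, -5, 6, 0, 5 and picks A; Player 2 would get 6.
Among 1, 9, -2, 6, the best is 9 at X. Subgame-perfect outcome: (A, X) with payoffs (9, 9).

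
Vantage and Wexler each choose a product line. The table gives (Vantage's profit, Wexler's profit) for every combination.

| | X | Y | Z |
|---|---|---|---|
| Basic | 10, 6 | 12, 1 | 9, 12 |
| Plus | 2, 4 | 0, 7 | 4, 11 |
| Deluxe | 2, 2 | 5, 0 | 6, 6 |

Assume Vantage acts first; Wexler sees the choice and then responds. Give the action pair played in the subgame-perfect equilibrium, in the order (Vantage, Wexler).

(Basic, Z)

Work backward from Wexler's decision.
- Basic: Wexler compares 6, 1, 12 and picks Z; Vantage would get 9.
- Plus: Wexler compares 4, 7, 11 and picks Z; Vantage would get 4.
- Deluxe: Wexler compares 2, 0, 6 and picks Z; Vantage would get 6.
Vantage's induced payoffs are 9, 4, 6, so Vantage commits to Basic. Subgame-perfect outcome: (Basic, Z) with payoffs (9, 12).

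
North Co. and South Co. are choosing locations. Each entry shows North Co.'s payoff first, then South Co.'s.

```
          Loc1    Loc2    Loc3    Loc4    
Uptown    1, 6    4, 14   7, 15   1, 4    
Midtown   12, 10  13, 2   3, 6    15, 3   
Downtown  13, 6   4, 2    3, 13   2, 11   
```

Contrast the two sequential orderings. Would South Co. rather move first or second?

If North Co. leads: South Co.'s best replies are Uptown→Loc3, Midtown→Loc1, Downtown→Loc3; North Co.'s induced payoffs 7, 12, 3; outcome (Midtown, Loc1), payoffs (12, 10).
If South Co. leads: North Co.'s best replies are Loc1→Downtown, Loc2→Midtown, Loc3→Uptown, Loc4→Midtown; South Co.'s induced payoffs 6, 2, 15, 3; outcome (Uptown, Loc3), payoffs (7, 15).
South Co. gets 15 moving first and 10 moving second, so South Co. prefers to move first.

first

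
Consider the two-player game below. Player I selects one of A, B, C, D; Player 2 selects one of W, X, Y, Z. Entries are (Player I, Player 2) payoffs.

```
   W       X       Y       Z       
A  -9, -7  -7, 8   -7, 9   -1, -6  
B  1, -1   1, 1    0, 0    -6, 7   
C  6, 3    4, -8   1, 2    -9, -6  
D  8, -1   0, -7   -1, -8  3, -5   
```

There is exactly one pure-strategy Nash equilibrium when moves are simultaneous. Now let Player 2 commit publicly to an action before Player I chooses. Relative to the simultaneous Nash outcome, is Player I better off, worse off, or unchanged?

Work backward from Player I's decision.
- W: Player I compares -9, 1, 6, 8 and picks D; Player 2 would get -1.
- X: Player I compares -7, 1, 4, 0 and picks C; Player 2 would get -8.
- Y: Player I compares -7, 0, 1, -1 and picks C; Player 2 would get 2.
- Z: Player I compares -1, -6, -9, 3 and picks D; Player 2 would get -5.
Among -1, -8, 2, -5, the best is 2 at Y. Subgame-perfect outcome: (C, Y) with payoffs (1, 2).
Under simultaneous play:
Player I's best replies: W→D; X→C; Y→C; Z→D.
Player 2's best replies: A→Y; B→Z; C→W; D→W.
The unique mutual best reply is (D, W), giving (8, -1).
Player I earns 1 sequentially versus 8 at the Nash outcome: worse off.

worse off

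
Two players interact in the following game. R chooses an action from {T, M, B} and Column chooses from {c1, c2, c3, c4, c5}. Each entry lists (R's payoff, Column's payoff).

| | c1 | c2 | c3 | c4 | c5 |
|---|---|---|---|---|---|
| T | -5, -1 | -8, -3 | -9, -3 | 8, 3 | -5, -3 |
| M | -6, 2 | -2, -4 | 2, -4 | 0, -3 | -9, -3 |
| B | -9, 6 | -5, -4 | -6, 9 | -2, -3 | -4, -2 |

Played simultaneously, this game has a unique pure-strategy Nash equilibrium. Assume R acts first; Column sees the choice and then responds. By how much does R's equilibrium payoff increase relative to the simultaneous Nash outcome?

0

Work backward from Column's decision.
- T: Column compares -1, -3, -3, 3, -3 and picks c4; R would get 8.
- M: Column compares 2, -4, -4, -3, -3 and picks c1; R would get -6.
- B: Column compares 6, -4, 9, -3, -2 and picks c3; R would get -6.
Among 8, -6, -6, the best is 8 at T. Subgame-perfect outcome: (T, c4) with payoffs (8, 3).
Now find the simultaneous Nash equilibrium.
R's best replies: c1→T; c2→M; c3→M; c4→T; c5→B.
Column's best replies: T→c4; M→c1; B→c3.
The unique mutual best reply is (T, c4), giving (8, 3).
R's commitment gain: 8 − 8 = 0.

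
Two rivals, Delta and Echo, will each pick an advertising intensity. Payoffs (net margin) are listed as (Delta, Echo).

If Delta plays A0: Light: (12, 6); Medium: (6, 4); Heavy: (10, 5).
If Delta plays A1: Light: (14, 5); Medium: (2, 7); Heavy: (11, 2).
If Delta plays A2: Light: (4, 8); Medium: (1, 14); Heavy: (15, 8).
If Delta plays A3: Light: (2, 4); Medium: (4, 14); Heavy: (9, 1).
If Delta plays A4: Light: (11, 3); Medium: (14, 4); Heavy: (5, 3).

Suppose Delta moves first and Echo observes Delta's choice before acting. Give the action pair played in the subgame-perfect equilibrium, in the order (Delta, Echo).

Work backward from Echo's decision.
- A0 → Echo plays Light (best of 6, 4, 5); Delta gets 12.
- A1 → Echo plays Medium (best of 5, 7, 2); Delta gets 2.
- A2 → Echo plays Medium (best of 8, 14, 8); Delta gets 1.
- A3 → Echo plays Medium (best of 4, 14, 1); Delta gets 4.
- A4 → Echo plays Medium (best of 3, 4, 3); Delta gets 14.
Delta's induced payoffs are 12, 2, 1, 4, 14, so Delta commits to A4. Subgame-perfect outcome: (A4, Medium) with payoffs (14, 4).

(A4, Medium)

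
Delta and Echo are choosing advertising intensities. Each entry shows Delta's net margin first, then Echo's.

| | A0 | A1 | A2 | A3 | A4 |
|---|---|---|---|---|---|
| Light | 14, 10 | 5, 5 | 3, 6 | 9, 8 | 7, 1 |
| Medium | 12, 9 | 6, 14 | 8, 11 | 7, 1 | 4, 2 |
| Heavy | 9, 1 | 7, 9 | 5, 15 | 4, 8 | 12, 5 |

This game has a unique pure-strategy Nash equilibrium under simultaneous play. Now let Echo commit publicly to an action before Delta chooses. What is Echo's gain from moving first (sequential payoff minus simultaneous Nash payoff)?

1

Solve by backward induction (Echo leads).
- A0 → Delta plays Light (best of 14, 12, 9); Echo gets 10.
- A1 → Delta plays Heavy (best of 5, 6, 7); Echo gets 9.
- A2 → Delta plays Medium (best of 3, 8, 5); Echo gets 11.
- A3 → Delta plays Light (best of 9, 7, 4); Echo gets 8.
- A4 → Delta plays Heavy (best of 7, 4, 12); Echo gets 5.
Echo's induced payoffs are 10, 9, 11, 8, 5, so Echo commits to A2. Subgame-perfect outcome: (Medium, A2) with payoffs (8, 11).
Under simultaneous play:
Delta's best replies: A0→Light; A1→Heavy; A2→Medium; A3→Light; A4→Heavy.
Echo's best replies: Light→A0; Medium→A1; Heavy→A2.
Only (Light, A0) has each player best-responding; Nash payoffs (14, 10).
Echo's commitment gain: 11 − 10 = 1.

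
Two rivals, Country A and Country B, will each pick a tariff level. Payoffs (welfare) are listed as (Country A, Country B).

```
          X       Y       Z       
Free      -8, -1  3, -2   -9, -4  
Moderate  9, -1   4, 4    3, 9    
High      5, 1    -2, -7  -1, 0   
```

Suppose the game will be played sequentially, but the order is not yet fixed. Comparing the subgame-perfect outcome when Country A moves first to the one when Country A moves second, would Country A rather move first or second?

If Country A leads: Country B's best replies are Free→X, Moderate→Z, High→X; Country A's induced payoffs -8, 3, 5; outcome (High, X), payoffs (5, 1).
If Country B leads: Country A's best replies are X→Moderate, Y→Moderate, Z→Moderate; Country B's induced payoffs -1, 4, 9; outcome (Moderate, Z), payoffs (3, 9).
Country A gets 5 moving first and 3 moving second, so Country A prefers to move first.

first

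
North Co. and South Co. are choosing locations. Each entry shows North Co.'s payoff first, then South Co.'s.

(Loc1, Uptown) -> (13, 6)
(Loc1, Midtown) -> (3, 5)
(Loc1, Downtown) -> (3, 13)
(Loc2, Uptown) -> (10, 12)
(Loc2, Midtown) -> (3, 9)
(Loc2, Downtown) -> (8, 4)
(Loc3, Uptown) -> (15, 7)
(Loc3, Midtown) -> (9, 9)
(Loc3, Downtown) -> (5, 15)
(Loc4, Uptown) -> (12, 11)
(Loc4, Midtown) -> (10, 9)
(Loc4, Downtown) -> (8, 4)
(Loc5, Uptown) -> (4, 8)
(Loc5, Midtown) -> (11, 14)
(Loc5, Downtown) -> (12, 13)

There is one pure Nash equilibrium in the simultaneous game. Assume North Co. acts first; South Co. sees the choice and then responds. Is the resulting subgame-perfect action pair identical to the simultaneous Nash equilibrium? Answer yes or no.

Solve by backward induction (North Co. leads).
- Loc1: South Co. compares 6, 5, 13 and picks Downtown; North Co. would get 3.
- Loc2: South Co. compares 12, 9, 4 and picks Uptown; North Co. would get 10.
- Loc3: South Co. compares 7, 9, 15 and picks Downtown; North Co. would get 5.
- Loc4: South Co. compares 11, 9, 4 and picks Uptown; North Co. would get 12.
- Loc5: South Co. compares 8, 14, 13 and picks Midtown; North Co. would get 11.
Maximizing over 3, 10, 5, 12, 11, North Co. chooses Loc4. Subgame-perfect outcome: (Loc4, Uptown) with payoffs (12, 11).
Now find the simultaneous Nash equilibrium.
North Co.'s best replies: Uptown→Loc3; Midtown→Loc5; Downtown→Loc5.
South Co.'s best replies: Loc1→Downtown; Loc2→Uptown; Loc3→Downtown; Loc4→Uptown; Loc5→Midtown.
The unique mutual best reply is (Loc5, Midtown), giving (11, 14).
Sequential outcome (Loc4, Uptown) differs from the Nash profile (Loc5, Midtown).

no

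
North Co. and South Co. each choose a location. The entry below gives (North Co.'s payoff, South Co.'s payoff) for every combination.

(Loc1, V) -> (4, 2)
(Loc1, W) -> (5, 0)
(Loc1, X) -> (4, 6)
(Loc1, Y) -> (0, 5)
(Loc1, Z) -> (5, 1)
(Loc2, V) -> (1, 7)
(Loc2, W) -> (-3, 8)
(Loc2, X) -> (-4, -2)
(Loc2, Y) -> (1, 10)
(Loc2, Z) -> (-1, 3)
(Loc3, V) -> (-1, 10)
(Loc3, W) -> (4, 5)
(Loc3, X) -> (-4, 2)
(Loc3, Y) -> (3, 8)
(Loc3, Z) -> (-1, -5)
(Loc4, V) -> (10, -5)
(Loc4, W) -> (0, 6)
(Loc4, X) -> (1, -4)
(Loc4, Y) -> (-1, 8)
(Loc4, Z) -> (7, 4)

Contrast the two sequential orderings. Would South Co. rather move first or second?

If North Co. leads: South Co.'s best replies are Loc1→X, Loc2→Y, Loc3→V, Loc4→Y; North Co.'s induced payoffs 4, 1, -1, -1; outcome (Loc1, X), payoffs (4, 6).
If South Co. leads: North Co.'s best replies are V→Loc4, W→Loc1, X→Loc1, Y→Loc3, Z→Loc4; South Co.'s induced payoffs -5, 0, 6, 8, 4; outcome (Loc3, Y), payoffs (3, 8).
South Co. gets 8 moving first and 6 moving second, so South Co. prefers to move first.

first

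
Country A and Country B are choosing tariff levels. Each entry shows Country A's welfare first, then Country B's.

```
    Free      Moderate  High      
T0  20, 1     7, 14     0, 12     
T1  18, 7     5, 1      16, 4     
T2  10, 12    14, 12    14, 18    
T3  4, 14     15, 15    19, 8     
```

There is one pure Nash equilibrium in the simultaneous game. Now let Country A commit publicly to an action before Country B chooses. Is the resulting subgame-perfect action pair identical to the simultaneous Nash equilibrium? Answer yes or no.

Backward induction with Country A moving first.
- T0 → Country B plays Moderate (best of 1, 14, 12); Country A gets 7.
- T1 → Country B plays Free (best of 7, 1, 4); Country A gets 18.
- T2 → Country B plays High (best of 12, 12, 18); Country A gets 14.
- T3 → Country B plays Moderate (best of 14, 15, 8); Country A gets 15.
Among 7, 18, 14, 15, the best is 18 at T1. Subgame-perfect outcome: (T1, Free) with payoffs (18, 7).
Now find the simultaneous Nash equilibrium.
Country A's best replies: Free→T0; Moderate→T3; High→T3.
Country B's best replies: T0→Moderate; T1→Free; T2→High; T3→Moderate.
The unique mutual best reply is (T3, Moderate), giving (15, 15).
Sequential outcome (T1, Free) differs from the Nash profile (T3, Moderate).

no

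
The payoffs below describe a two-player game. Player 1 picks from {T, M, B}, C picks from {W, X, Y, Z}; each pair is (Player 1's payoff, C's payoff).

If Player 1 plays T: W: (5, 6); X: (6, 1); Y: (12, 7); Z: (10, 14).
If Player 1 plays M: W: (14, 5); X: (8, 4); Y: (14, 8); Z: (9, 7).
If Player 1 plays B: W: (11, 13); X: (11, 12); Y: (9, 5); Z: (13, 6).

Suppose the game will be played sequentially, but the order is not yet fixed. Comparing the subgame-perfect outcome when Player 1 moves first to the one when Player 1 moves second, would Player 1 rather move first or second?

If Player 1 leads: C's best replies are T→Z, M→Y, B→W; Player 1's induced payoffs 10, 14, 11; outcome (M, Y), payoffs (14, 8).
If C leads: Player 1's best replies are W→M, X→B, Y→M, Z→B; C's induced payoffs 5, 12, 8, 6; outcome (B, X), payoffs (11, 12).
Player 1 gets 14 moving first and 11 moving second, so Player 1 prefers to move first.

first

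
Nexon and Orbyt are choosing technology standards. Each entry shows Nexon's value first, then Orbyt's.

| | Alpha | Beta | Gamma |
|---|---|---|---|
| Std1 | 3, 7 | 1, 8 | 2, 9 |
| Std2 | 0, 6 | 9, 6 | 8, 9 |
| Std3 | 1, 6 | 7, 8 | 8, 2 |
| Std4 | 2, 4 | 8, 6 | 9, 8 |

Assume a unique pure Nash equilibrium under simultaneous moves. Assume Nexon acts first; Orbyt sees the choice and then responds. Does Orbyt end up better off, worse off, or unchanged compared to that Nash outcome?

unchanged

Orbyt best-responds to each possible Nexon move:
- Std1: BR = Gamma, leader payoff 2.
- Std2: BR = Gamma, leader payoff 8.
- Std3: BR = Beta, leader payoff 7.
- Std4: BR = Gamma, leader payoff 9.
Nexon's induced payoffs are 2, 8, 7, 9, so Nexon commits to Std4. Subgame-perfect outcome: (Std4, Gamma) with payoffs (9, 8).
Now find the simultaneous Nash equilibrium.
Nexon's best replies: Alpha→Std1; Beta→Std2; Gamma→Std4.
Orbyt's best replies: Std1→Gamma; Std2→Gamma; Std3→Beta; Std4→Gamma.
The unique mutual best reply is (Std4, Gamma), giving (9, 8).
Orbyt earns 8 sequentially versus 8 at the Nash outcome: unchanged.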